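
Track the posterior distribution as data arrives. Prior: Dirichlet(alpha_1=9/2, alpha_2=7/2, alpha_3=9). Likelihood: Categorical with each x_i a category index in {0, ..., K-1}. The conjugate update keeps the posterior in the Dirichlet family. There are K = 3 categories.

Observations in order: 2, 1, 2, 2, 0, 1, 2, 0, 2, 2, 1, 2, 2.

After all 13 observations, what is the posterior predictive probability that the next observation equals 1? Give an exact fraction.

13/60

obs 1: x=2 → posterior Dirichlet(9/2, 7/2, 10)
obs 2: x=1 → posterior Dirichlet(9/2, 9/2, 10)
obs 3: x=2 → posterior Dirichlet(9/2, 9/2, 11)
obs 4: x=2 → posterior Dirichlet(9/2, 9/2, 12)
obs 5: x=0 → posterior Dirichlet(11/2, 9/2, 12)
obs 6: x=1 → posterior Dirichlet(11/2, 11/2, 12)
obs 7: x=2 → posterior Dirichlet(11/2, 11/2, 13)
obs 8: x=0 → posterior Dirichlet(13/2, 11/2, 13)
obs 9: x=2 → posterior Dirichlet(13/2, 11/2, 14)
obs 10: x=2 → posterior Dirichlet(13/2, 11/2, 15)
obs 11: x=1 → posterior Dirichlet(13/2, 13/2, 15)
obs 12: x=2 → posterior Dirichlet(13/2, 13/2, 16)
obs 13: x=2 → posterior Dirichlet(13/2, 13/2, 17)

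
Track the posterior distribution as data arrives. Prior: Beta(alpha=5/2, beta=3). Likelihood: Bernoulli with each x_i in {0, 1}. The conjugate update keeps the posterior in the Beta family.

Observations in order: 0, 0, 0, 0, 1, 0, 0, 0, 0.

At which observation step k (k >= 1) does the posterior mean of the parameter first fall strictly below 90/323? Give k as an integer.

k = 4

obs 1: x=0 → posterior Beta(5/2, 4)
obs 2: x=0 → posterior Beta(5/2, 5)
obs 3: x=0 → posterior Beta(5/2, 6)
obs 4: x=0 → posterior Beta(5/2, 7)
obs 5: x=1 → posterior Beta(7/2, 7)
obs 6: x=0 → posterior Beta(7/2, 8)
obs 7: x=0 → posterior Beta(7/2, 9)
obs 8: x=0 → posterior Beta(7/2, 10)
obs 9: x=0 → posterior Beta(7/2, 11)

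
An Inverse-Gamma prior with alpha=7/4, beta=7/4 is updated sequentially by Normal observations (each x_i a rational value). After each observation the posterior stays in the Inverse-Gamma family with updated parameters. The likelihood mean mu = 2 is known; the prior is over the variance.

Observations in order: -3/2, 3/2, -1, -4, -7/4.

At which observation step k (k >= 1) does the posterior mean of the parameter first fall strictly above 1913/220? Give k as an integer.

k = 4

obs 1: x=-3/2 → posterior Inverse-Gamma(9/4, 63/8)
obs 2: x=3/2 → posterior Inverse-Gamma(11/4, 8)
obs 3: x=-1 → posterior Inverse-Gamma(13/4, 25/2)
obs 4: x=-4 → posterior Inverse-Gamma(15/4, 61/2)
obs 5: x=-7/4 → posterior Inverse-Gamma(17/4, 1201/32)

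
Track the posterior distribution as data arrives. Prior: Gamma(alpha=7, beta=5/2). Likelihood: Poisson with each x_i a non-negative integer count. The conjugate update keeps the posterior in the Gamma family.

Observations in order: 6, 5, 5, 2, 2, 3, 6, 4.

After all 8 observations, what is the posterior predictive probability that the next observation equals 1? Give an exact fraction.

6192439558714268528134514730442895841598139955788224080/67739389260745218861137988047774370539553852007909099223

obs 1: x=6 → posterior Gamma(13, 7/2)
obs 2: x=5 → posterior Gamma(18, 9/2)
obs 3: x=5 → posterior Gamma(23, 11/2)
obs 4: x=2 → posterior Gamma(25, 13/2)
obs 5: x=2 → posterior Gamma(27, 15/2)
obs 6: x=3 → posterior Gamma(30, 17/2)
obs 7: x=6 → posterior Gamma(36, 19/2)
obs 8: x=4 → posterior Gamma(40, 21/2)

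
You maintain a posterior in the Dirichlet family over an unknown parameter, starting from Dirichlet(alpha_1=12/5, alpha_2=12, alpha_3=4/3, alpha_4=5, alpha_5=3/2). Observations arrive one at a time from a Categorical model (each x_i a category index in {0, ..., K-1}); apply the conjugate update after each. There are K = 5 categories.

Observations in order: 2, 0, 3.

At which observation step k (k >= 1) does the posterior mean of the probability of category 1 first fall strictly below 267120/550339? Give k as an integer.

obs 1: x=2 → posterior Dirichlet(12/5, 12, 7/3, 5, 3/2)
obs 2: x=0 → posterior Dirichlet(17/5, 12, 7/3, 5, 3/2)
obs 3: x=3 → posterior Dirichlet(17/5, 12, 7/3, 6, 3/2)

k = 3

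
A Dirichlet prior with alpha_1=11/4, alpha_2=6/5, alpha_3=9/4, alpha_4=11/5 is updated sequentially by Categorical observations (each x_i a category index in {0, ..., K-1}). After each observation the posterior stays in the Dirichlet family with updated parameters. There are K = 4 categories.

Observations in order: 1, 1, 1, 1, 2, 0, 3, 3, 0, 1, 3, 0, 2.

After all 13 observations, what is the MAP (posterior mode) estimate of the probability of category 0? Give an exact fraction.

95/348

obs 1: x=1 → posterior Dirichlet(11/4, 11/5, 9/4, 11/5)
obs 2: x=1 → posterior Dirichlet(11/4, 16/5, 9/4, 11/5)
obs 3: x=1 → posterior Dirichlet(11/4, 21/5, 9/4, 11/5)
obs 4: x=1 → posterior Dirichlet(11/4, 26/5, 9/4, 11/5)
obs 5: x=2 → posterior Dirichlet(11/4, 26/5, 13/4, 11/5)
obs 6: x=0 → posterior Dirichlet(15/4, 26/5, 13/4, 11/5)
obs 7: x=3 → posterior Dirichlet(15/4, 26/5, 13/4, 16/5)
obs 8: x=3 → posterior Dirichlet(15/4, 26/5, 13/4, 21/5)
obs 9: x=0 → posterior Dirichlet(19/4, 26/5, 13/4, 21/5)
obs 10: x=1 → posterior Dirichlet(19/4, 31/5, 13/4, 21/5)
obs 11: x=3 → posterior Dirichlet(19/4, 31/5, 13/4, 26/5)
obs 12: x=0 → posterior Dirichlet(23/4, 31/5, 13/4, 26/5)
obs 13: x=2 → posterior Dirichlet(23/4, 31/5, 17/4, 26/5)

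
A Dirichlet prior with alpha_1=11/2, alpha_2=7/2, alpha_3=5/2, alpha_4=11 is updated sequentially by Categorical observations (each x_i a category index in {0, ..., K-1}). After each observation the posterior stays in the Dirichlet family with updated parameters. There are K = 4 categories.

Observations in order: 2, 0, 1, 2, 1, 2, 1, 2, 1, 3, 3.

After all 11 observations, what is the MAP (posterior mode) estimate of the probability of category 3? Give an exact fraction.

24/59

obs 1: x=2 → posterior Dirichlet(11/2, 7/2, 7/2, 11)
obs 2: x=0 → posterior Dirichlet(13/2, 7/2, 7/2, 11)
obs 3: x=1 → posterior Dirichlet(13/2, 9/2, 7/2, 11)
obs 4: x=2 → posterior Dirichlet(13/2, 9/2, 9/2, 11)
obs 5: x=1 → posterior Dirichlet(13/2, 11/2, 9/2, 11)
obs 6: x=2 → posterior Dirichlet(13/2, 11/2, 11/2, 11)
obs 7: x=1 → posterior Dirichlet(13/2, 13/2, 11/2, 11)
obs 8: x=2 → posterior Dirichlet(13/2, 13/2, 13/2, 11)
obs 9: x=1 → posterior Dirichlet(13/2, 15/2, 13/2, 11)
obs 10: x=3 → posterior Dirichlet(13/2, 15/2, 13/2, 12)
obs 11: x=3 → posterior Dirichlet(13/2, 15/2, 13/2, 13)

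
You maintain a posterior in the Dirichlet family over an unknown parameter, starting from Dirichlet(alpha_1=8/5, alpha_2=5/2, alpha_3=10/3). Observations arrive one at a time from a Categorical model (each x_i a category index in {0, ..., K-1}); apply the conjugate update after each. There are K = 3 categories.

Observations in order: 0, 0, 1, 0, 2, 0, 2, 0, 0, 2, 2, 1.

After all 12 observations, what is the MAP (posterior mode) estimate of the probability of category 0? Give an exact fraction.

198/493

obs 1: x=0 → posterior Dirichlet(13/5, 5/2, 10/3)
obs 2: x=0 → posterior Dirichlet(18/5, 5/2, 10/3)
obs 3: x=1 → posterior Dirichlet(18/5, 7/2, 10/3)
obs 4: x=0 → posterior Dirichlet(23/5, 7/2, 10/3)
obs 5: x=2 → posterior Dirichlet(23/5, 7/2, 13/3)
obs 6: x=0 → posterior Dirichlet(28/5, 7/2, 13/3)
obs 7: x=2 → posterior Dirichlet(28/5, 7/2, 16/3)
obs 8: x=0 → posterior Dirichlet(33/5, 7/2, 16/3)
obs 9: x=0 → posterior Dirichlet(38/5, 7/2, 16/3)
obs 10: x=2 → posterior Dirichlet(38/5, 7/2, 19/3)
obs 11: x=2 → posterior Dirichlet(38/5, 7/2, 22/3)
obs 12: x=1 → posterior Dirichlet(38/5, 9/2, 22/3)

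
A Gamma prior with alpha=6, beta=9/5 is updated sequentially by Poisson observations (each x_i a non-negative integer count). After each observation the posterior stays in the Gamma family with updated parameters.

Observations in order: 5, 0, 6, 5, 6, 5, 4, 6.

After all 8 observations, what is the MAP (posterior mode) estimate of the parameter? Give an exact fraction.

30/7

obs 1: x=5 → posterior Gamma(11, 14/5)
obs 2: x=0 → posterior Gamma(11, 19/5)
obs 3: x=6 → posterior Gamma(17, 24/5)
obs 4: x=5 → posterior Gamma(22, 29/5)
obs 5: x=6 → posterior Gamma(28, 34/5)
obs 6: x=5 → posterior Gamma(33, 39/5)
obs 7: x=4 → posterior Gamma(37, 44/5)
obs 8: x=6 → posterior Gamma(43, 49/5)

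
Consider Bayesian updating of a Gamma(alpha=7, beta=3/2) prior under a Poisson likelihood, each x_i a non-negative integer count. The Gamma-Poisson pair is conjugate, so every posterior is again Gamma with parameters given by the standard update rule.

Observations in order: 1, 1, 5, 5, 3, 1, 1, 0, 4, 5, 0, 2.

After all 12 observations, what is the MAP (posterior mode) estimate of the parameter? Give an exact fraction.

obs 1: x=1 → posterior Gamma(8, 5/2)
obs 2: x=1 → posterior Gamma(9, 7/2)
obs 3: x=5 → posterior Gamma(14, 9/2)
obs 4: x=5 → posterior Gamma(19, 11/2)
obs 5: x=3 → posterior Gamma(22, 13/2)
obs 6: x=1 → posterior Gamma(23, 15/2)
obs 7: x=1 → posterior Gamma(24, 17/2)
obs 8: x=0 → posterior Gamma(24, 19/2)
obs 9: x=4 → posterior Gamma(28, 21/2)
obs 10: x=5 → posterior Gamma(33, 23/2)
obs 11: x=0 → posterior Gamma(33, 25/2)
obs 12: x=2 → posterior Gamma(35, 27/2)

68/27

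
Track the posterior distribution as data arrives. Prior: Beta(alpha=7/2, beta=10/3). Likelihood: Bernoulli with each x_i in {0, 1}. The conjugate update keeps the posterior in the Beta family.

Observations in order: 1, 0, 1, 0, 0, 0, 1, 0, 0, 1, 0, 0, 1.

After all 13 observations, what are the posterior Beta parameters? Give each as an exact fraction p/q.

obs 1: x=1 → posterior Beta(9/2, 10/3)
obs 2: x=0 → posterior Beta(9/2, 13/3)
obs 3: x=1 → posterior Beta(11/2, 13/3)
obs 4: x=0 → posterior Beta(11/2, 16/3)
obs 5: x=0 → posterior Beta(11/2, 19/3)
obs 6: x=0 → posterior Beta(11/2, 22/3)
obs 7: x=1 → posterior Beta(13/2, 22/3)
obs 8: x=0 → posterior Beta(13/2, 25/3)
obs 9: x=0 → posterior Beta(13/2, 28/3)
obs 10: x=1 → posterior Beta(15/2, 28/3)
obs 11: x=0 → posterior Beta(15/2, 31/3)
obs 12: x=0 → posterior Beta(15/2, 34/3)
obs 13: x=1 → posterior Beta(17/2, 34/3)

alpha=17/2, beta=34/3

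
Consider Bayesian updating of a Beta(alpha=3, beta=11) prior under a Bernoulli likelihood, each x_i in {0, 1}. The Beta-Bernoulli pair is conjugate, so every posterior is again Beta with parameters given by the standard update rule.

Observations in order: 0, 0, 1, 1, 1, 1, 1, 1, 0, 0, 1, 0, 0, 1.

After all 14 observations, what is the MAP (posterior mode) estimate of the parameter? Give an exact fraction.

5/13

obs 1: x=0 → posterior Beta(3, 12)
obs 2: x=0 → posterior Beta(3, 13)
obs 3: x=1 → posterior Beta(4, 13)
obs 4: x=1 → posterior Beta(5, 13)
obs 5: x=1 → posterior Beta(6, 13)
obs 6: x=1 → posterior Beta(7, 13)
obs 7: x=1 → posterior Beta(8, 13)
obs 8: x=1 → posterior Beta(9, 13)
obs 9: x=0 → posterior Beta(9, 14)
obs 10: x=0 → posterior Beta(9, 15)
obs 11: x=1 → posterior Beta(10, 15)
obs 12: x=0 → posterior Beta(10, 16)
obs 13: x=0 → posterior Beta(10, 17)
obs 14: x=1 → posterior Beta(11, 17)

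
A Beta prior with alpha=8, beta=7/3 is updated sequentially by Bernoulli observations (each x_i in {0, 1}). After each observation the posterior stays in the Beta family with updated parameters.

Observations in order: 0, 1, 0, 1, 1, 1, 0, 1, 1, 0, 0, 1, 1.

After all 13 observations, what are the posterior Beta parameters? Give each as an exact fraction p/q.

alpha=16, beta=22/3

obs 1: x=0 → posterior Beta(8, 10/3)
obs 2: x=1 → posterior Beta(9, 10/3)
obs 3: x=0 → posterior Beta(9, 13/3)
obs 4: x=1 → posterior Beta(10, 13/3)
obs 5: x=1 → posterior Beta(11, 13/3)
obs 6: x=1 → posterior Beta(12, 13/3)
obs 7: x=0 → posterior Beta(12, 16/3)
obs 8: x=1 → posterior Beta(13, 16/3)
obs 9: x=1 → posterior Beta(14, 16/3)
obs 10: x=0 → posterior Beta(14, 19/3)
obs 11: x=0 → posterior Beta(14, 22/3)
obs 12: x=1 → posterior Beta(15, 22/3)
obs 13: x=1 → posterior Beta(16, 22/3)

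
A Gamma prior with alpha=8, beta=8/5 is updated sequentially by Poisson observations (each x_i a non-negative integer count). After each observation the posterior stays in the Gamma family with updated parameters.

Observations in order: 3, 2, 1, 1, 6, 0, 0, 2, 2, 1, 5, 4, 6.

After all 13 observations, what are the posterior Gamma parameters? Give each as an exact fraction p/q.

alpha=41, beta=73/5

obs 1: x=3 → posterior Gamma(11, 13/5)
obs 2: x=2 → posterior Gamma(13, 18/5)
obs 3: x=1 → posterior Gamma(14, 23/5)
obs 4: x=1 → posterior Gamma(15, 28/5)
obs 5: x=6 → posterior Gamma(21, 33/5)
obs 6: x=0 → posterior Gamma(21, 38/5)
obs 7: x=0 → posterior Gamma(21, 43/5)
obs 8: x=2 → posterior Gamma(23, 48/5)
obs 9: x=2 → posterior Gamma(25, 53/5)
obs 10: x=1 → posterior Gamma(26, 58/5)
obs 11: x=5 → posterior Gamma(31, 63/5)
obs 12: x=4 → posterior Gamma(35, 68/5)
obs 13: x=6 → posterior Gamma(41, 73/5)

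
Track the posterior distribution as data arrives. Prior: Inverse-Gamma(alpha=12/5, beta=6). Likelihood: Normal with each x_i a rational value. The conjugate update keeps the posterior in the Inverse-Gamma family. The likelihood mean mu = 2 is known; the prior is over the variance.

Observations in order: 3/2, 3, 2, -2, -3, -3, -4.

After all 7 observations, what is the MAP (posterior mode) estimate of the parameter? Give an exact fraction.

2305/276

obs 1: x=3/2 → posterior Inverse-Gamma(29/10, 49/8)
obs 2: x=3 → posterior Inverse-Gamma(17/5, 53/8)
obs 3: x=2 → posterior Inverse-Gamma(39/10, 53/8)
obs 4: x=-2 → posterior Inverse-Gamma(22/5, 117/8)
obs 5: x=-3 → posterior Inverse-Gamma(49/10, 217/8)
obs 6: x=-3 → posterior Inverse-Gamma(27/5, 317/8)
obs 7: x=-4 → posterior Inverse-Gamma(59/10, 461/8)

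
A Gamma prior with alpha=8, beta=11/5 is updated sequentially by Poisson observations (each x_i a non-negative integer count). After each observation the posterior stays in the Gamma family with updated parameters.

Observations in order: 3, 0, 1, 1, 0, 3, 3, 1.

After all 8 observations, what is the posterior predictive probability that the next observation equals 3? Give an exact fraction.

obs 1: x=3 → posterior Gamma(11, 16/5)
obs 2: x=0 → posterior Gamma(11, 21/5)
obs 3: x=1 → posterior Gamma(12, 26/5)
obs 4: x=1 → posterior Gamma(13, 31/5)
obs 5: x=0 → posterior Gamma(13, 36/5)
obs 6: x=3 → posterior Gamma(16, 41/5)
obs 7: x=3 → posterior Gamma(19, 46/5)
obs 8: x=1 → posterior Gamma(20, 51/5)

97426303361427174582429612291553756875/576987746057704797478507658058213097472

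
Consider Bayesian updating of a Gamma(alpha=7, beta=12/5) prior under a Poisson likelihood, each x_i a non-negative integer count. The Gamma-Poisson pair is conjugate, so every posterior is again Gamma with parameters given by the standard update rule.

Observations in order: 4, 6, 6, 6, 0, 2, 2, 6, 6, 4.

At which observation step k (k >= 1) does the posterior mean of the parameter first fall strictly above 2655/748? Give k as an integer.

k = 2

obs 1: x=4 → posterior Gamma(11, 17/5)
obs 2: x=6 → posterior Gamma(17, 22/5)
obs 3: x=6 → posterior Gamma(23, 27/5)
obs 4: x=6 → posterior Gamma(29, 32/5)
obs 5: x=0 → posterior Gamma(29, 37/5)
obs 6: x=2 → posterior Gamma(31, 42/5)
obs 7: x=2 → posterior Gamma(33, 47/5)
obs 8: x=6 → posterior Gamma(39, 52/5)
obs 9: x=6 → posterior Gamma(45, 57/5)
obs 10: x=4 → posterior Gamma(49, 62/5)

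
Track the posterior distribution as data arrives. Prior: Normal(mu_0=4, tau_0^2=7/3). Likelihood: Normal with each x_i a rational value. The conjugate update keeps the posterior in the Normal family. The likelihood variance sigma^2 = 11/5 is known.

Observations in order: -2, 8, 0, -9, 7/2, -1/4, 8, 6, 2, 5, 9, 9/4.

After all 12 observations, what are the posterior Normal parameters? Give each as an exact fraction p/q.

obs 1: x=-2 → posterior Normal(31/34, 77/68)
obs 2: x=8 → posterior Normal(342/103, 77/103)
obs 3: x=0 → posterior Normal(57/23, 77/138)
obs 4: x=-9 → posterior Normal(27/173, 77/173)
obs 5: x=7/2 → posterior Normal(23/32, 77/208)
obs 6: x=-1/4 → posterior Normal(563/972, 77/243)
obs 7: x=8 → posterior Normal(1683/1112, 77/278)
obs 8: x=6 → posterior Normal(2523/1252, 77/313)
obs 9: x=2 → posterior Normal(2803/1392, 77/348)
obs 10: x=5 → posterior Normal(3503/1532, 77/383)
obs 11: x=9 → posterior Normal(433/152, 7/38)
obs 12: x=9/4 → posterior Normal(2539/906, 77/453)

mu_0=2539/906, tau_0^2=77/453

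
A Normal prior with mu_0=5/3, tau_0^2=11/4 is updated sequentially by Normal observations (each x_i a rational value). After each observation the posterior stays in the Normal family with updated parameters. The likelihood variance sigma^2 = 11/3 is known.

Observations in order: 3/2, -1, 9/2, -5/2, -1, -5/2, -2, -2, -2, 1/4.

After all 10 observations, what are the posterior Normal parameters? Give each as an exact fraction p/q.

mu_0=-163/408, tau_0^2=11/34

obs 1: x=3/2 → posterior Normal(67/42, 11/7)
obs 2: x=-1 → posterior Normal(49/60, 11/10)
obs 3: x=9/2 → posterior Normal(5/3, 11/13)
obs 4: x=-5/2 → posterior Normal(85/96, 11/16)
obs 5: x=-1 → posterior Normal(67/114, 11/19)
obs 6: x=-5/2 → posterior Normal(1/6, 1/2)
obs 7: x=-2 → posterior Normal(-7/75, 11/25)
obs 8: x=-2 → posterior Normal(-25/84, 11/28)
obs 9: x=-2 → posterior Normal(-43/93, 11/31)
obs 10: x=1/4 → posterior Normal(-163/408, 11/34)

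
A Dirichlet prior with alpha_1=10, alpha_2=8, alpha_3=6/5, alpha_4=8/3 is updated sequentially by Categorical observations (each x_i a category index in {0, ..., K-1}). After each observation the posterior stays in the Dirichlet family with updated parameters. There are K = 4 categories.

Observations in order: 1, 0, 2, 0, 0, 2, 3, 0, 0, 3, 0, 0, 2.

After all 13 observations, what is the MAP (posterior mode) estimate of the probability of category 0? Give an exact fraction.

240/463

obs 1: x=1 → posterior Dirichlet(10, 9, 6/5, 8/3)
obs 2: x=0 → posterior Dirichlet(11, 9, 6/5, 8/3)
obs 3: x=2 → posterior Dirichlet(11, 9, 11/5, 8/3)
obs 4: x=0 → posterior Dirichlet(12, 9, 11/5, 8/3)
obs 5: x=0 → posterior Dirichlet(13, 9, 11/5, 8/3)
obs 6: x=2 → posterior Dirichlet(13, 9, 16/5, 8/3)
obs 7: x=3 → posterior Dirichlet(13, 9, 16/5, 11/3)
obs 8: x=0 → posterior Dirichlet(14, 9, 16/5, 11/3)
obs 9: x=0 → posterior Dirichlet(15, 9, 16/5, 11/3)
obs 10: x=3 → posterior Dirichlet(15, 9, 16/5, 14/3)
obs 11: x=0 → posterior Dirichlet(16, 9, 16/5, 14/3)
obs 12: x=0 → posterior Dirichlet(17, 9, 16/5, 14/3)
obs 13: x=2 → posterior Dirichlet(17, 9, 21/5, 14/3)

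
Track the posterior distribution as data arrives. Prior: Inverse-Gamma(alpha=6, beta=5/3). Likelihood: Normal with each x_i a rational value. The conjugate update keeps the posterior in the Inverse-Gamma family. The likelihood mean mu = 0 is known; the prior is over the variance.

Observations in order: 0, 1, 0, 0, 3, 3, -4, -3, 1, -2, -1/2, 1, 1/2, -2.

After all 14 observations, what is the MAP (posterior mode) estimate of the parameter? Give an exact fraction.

347/168

obs 1: x=0 → posterior Inverse-Gamma(13/2, 5/3)
obs 2: x=1 → posterior Inverse-Gamma(7, 13/6)
obs 3: x=0 → posterior Inverse-Gamma(15/2, 13/6)
obs 4: x=0 → posterior Inverse-Gamma(8, 13/6)
obs 5: x=3 → posterior Inverse-Gamma(17/2, 20/3)
obs 6: x=3 → posterior Inverse-Gamma(9, 67/6)
obs 7: x=-4 → posterior Inverse-Gamma(19/2, 115/6)
obs 8: x=-3 → posterior Inverse-Gamma(10, 71/3)
obs 9: x=1 → posterior Inverse-Gamma(21/2, 145/6)
obs 10: x=-2 → posterior Inverse-Gamma(11, 157/6)
obs 11: x=-1/2 → posterior Inverse-Gamma(23/2, 631/24)
obs 12: x=1 → posterior Inverse-Gamma(12, 643/24)
obs 13: x=1/2 → posterior Inverse-Gamma(25/2, 323/12)
obs 14: x=-2 → posterior Inverse-Gamma(13, 347/12)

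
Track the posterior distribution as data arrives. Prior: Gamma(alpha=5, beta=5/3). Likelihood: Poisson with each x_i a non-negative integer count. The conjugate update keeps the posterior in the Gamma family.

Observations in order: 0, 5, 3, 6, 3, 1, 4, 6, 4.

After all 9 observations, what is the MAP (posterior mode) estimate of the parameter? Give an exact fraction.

27/8

obs 1: x=0 → posterior Gamma(5, 8/3)
obs 2: x=5 → posterior Gamma(10, 11/3)
obs 3: x=3 → posterior Gamma(13, 14/3)
obs 4: x=6 → posterior Gamma(19, 17/3)
obs 5: x=3 → posterior Gamma(22, 20/3)
obs 6: x=1 → posterior Gamma(23, 23/3)
obs 7: x=4 → posterior Gamma(27, 26/3)
obs 8: x=6 → posterior Gamma(33, 29/3)
obs 9: x=4 → posterior Gamma(37, 32/3)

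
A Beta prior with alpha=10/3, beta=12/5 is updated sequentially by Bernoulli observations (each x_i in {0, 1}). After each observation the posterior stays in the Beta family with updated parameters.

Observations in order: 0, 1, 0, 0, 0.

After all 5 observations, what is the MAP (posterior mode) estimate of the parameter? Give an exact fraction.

obs 1: x=0 → posterior Beta(10/3, 17/5)
obs 2: x=1 → posterior Beta(13/3, 17/5)
obs 3: x=0 → posterior Beta(13/3, 22/5)
obs 4: x=0 → posterior Beta(13/3, 27/5)
obs 5: x=0 → posterior Beta(13/3, 32/5)

50/131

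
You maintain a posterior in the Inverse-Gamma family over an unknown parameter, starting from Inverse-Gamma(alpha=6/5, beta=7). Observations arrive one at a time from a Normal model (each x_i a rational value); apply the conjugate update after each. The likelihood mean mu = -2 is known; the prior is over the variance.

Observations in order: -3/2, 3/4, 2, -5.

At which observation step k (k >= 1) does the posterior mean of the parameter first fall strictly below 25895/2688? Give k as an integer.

k = 2

obs 1: x=-3/2 → posterior Inverse-Gamma(17/10, 57/8)
obs 2: x=3/4 → posterior Inverse-Gamma(11/5, 349/32)
obs 3: x=2 → posterior Inverse-Gamma(27/10, 605/32)
obs 4: x=-5 → posterior Inverse-Gamma(16/5, 749/32)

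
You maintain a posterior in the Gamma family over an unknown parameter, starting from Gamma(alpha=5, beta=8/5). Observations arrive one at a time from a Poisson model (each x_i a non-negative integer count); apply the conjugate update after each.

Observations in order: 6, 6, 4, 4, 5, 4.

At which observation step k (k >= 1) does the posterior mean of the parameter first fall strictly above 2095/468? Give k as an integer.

obs 1: x=6 → posterior Gamma(11, 13/5)
obs 2: x=6 → posterior Gamma(17, 18/5)
obs 3: x=4 → posterior Gamma(21, 23/5)
obs 4: x=4 → posterior Gamma(25, 28/5)
obs 5: x=5 → posterior Gamma(30, 33/5)
obs 6: x=4 → posterior Gamma(34, 38/5)

k = 2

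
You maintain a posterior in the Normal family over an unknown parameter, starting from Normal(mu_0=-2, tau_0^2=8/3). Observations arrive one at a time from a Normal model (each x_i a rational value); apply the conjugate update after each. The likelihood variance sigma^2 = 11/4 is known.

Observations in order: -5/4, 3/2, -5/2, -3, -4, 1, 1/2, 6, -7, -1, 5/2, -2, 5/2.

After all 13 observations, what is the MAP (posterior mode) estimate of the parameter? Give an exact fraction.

-282/449

obs 1: x=-5/4 → posterior Normal(-106/65, 88/65)
obs 2: x=3/2 → posterior Normal(-58/97, 88/97)
obs 3: x=-5/2 → posterior Normal(-46/43, 88/129)
obs 4: x=-3 → posterior Normal(-234/161, 88/161)
obs 5: x=-4 → posterior Normal(-362/193, 88/193)
obs 6: x=1 → posterior Normal(-22/15, 88/225)
obs 7: x=1/2 → posterior Normal(-314/257, 88/257)
obs 8: x=6 → posterior Normal(-122/289, 88/289)
obs 9: x=-7 → posterior Normal(-346/321, 88/321)
obs 10: x=-1 → posterior Normal(-378/353, 88/353)
obs 11: x=5/2 → posterior Normal(-298/385, 8/35)
obs 12: x=-2 → posterior Normal(-362/417, 88/417)
obs 13: x=5/2 → posterior Normal(-282/449, 88/449)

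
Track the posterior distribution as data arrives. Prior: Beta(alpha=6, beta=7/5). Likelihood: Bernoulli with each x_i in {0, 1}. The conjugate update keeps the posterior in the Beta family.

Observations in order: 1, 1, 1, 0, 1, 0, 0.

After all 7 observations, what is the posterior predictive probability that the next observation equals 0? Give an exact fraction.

11/36

obs 1: x=1 → posterior Beta(7, 7/5)
obs 2: x=1 → posterior Beta(8, 7/5)
obs 3: x=1 → posterior Beta(9, 7/5)
obs 4: x=0 → posterior Beta(9, 12/5)
obs 5: x=1 → posterior Beta(10, 12/5)
obs 6: x=0 → posterior Beta(10, 17/5)
obs 7: x=0 → posterior Beta(10, 22/5)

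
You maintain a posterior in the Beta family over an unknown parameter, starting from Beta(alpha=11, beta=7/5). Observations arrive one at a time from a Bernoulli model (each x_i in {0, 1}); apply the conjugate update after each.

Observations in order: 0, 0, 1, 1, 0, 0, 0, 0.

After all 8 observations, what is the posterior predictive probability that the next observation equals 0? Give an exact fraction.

obs 1: x=0 → posterior Beta(11, 12/5)
obs 2: x=0 → posterior Beta(11, 17/5)
obs 3: x=1 → posterior Beta(12, 17/5)
obs 4: x=1 → posterior Beta(13, 17/5)
obs 5: x=0 → posterior Beta(13, 22/5)
obs 6: x=0 → posterior Beta(13, 27/5)
obs 7: x=0 → posterior Beta(13, 32/5)
obs 8: x=0 → posterior Beta(13, 37/5)

37/102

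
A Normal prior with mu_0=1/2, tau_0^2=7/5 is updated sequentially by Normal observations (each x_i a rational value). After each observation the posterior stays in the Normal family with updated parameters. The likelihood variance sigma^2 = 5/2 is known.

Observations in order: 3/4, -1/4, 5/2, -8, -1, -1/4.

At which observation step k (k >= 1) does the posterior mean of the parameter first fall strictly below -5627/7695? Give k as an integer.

k = 5

obs 1: x=3/4 → posterior Normal(23/39, 35/39)
obs 2: x=-1/4 → posterior Normal(39/106, 35/53)
obs 3: x=5/2 → posterior Normal(109/134, 35/67)
obs 4: x=-8 → posterior Normal(-115/162, 35/81)
obs 5: x=-1 → posterior Normal(-143/190, 7/19)
obs 6: x=-1/4 → posterior Normal(-75/109, 35/109)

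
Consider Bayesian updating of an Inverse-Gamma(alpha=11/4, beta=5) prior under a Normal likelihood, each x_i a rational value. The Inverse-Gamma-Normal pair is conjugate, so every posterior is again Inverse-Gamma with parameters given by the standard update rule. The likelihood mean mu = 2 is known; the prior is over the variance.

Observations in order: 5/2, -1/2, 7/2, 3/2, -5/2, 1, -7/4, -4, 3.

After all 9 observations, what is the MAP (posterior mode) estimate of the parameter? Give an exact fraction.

487/88

obs 1: x=5/2 → posterior Inverse-Gamma(13/4, 41/8)
obs 2: x=-1/2 → posterior Inverse-Gamma(15/4, 33/4)
obs 3: x=7/2 → posterior Inverse-Gamma(17/4, 75/8)
obs 4: x=3/2 → posterior Inverse-Gamma(19/4, 19/2)
obs 5: x=-5/2 → posterior Inverse-Gamma(21/4, 157/8)
obs 6: x=1 → posterior Inverse-Gamma(23/4, 161/8)
obs 7: x=-7/4 → posterior Inverse-Gamma(25/4, 869/32)
obs 8: x=-4 → posterior Inverse-Gamma(27/4, 1445/32)
obs 9: x=3 → posterior Inverse-Gamma(29/4, 1461/32)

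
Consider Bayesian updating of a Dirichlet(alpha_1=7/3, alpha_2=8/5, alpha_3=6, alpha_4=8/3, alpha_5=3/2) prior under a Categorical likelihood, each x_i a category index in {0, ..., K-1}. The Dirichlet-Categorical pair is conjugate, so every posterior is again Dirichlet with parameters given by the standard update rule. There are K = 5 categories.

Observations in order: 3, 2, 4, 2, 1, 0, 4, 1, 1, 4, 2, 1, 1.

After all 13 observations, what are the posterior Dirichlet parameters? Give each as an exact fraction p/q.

obs 1: x=3 → posterior Dirichlet(7/3, 8/5, 6, 11/3, 3/2)
obs 2: x=2 → posterior Dirichlet(7/3, 8/5, 7, 11/3, 3/2)
obs 3: x=4 → posterior Dirichlet(7/3, 8/5, 7, 11/3, 5/2)
obs 4: x=2 → posterior Dirichlet(7/3, 8/5, 8, 11/3, 5/2)
obs 5: x=1 → posterior Dirichlet(7/3, 13/5, 8, 11/3, 5/2)
obs 6: x=0 → posterior Dirichlet(10/3, 13/5, 8, 11/3, 5/2)
obs 7: x=4 → posterior Dirichlet(10/3, 13/5, 8, 11/3, 7/2)
obs 8: x=1 → posterior Dirichlet(10/3, 18/5, 8, 11/3, 7/2)
obs 9: x=1 → posterior Dirichlet(10/3, 23/5, 8, 11/3, 7/2)
obs 10: x=4 → posterior Dirichlet(10/3, 23/5, 8, 11/3, 9/2)
obs 11: x=2 → posterior Dirichlet(10/3, 23/5, 9, 11/3, 9/2)
obs 12: x=1 → posterior Dirichlet(10/3, 28/5, 9, 11/3, 9/2)
obs 13: x=1 → posterior Dirichlet(10/3, 33/5, 9, 11/3, 9/2)

alpha_1=10/3, alpha_2=33/5, alpha_3=9, alpha_4=11/3, alpha_5=9/2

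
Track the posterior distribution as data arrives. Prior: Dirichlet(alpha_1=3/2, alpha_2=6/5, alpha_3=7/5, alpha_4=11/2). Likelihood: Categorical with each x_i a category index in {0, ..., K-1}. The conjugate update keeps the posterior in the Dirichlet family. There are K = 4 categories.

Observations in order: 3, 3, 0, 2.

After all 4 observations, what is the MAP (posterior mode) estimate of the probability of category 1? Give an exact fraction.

obs 1: x=3 → posterior Dirichlet(3/2, 6/5, 7/5, 13/2)
obs 2: x=3 → posterior Dirichlet(3/2, 6/5, 7/5, 15/2)
obs 3: x=0 → posterior Dirichlet(5/2, 6/5, 7/5, 15/2)
obs 4: x=2 → posterior Dirichlet(5/2, 6/5, 12/5, 15/2)

1/48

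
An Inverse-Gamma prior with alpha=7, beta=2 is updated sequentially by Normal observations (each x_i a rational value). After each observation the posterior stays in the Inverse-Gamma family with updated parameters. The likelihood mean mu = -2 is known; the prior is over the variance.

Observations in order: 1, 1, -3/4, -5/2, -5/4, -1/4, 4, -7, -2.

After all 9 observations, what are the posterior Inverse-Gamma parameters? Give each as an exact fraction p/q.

obs 1: x=1 → posterior Inverse-Gamma(15/2, 13/2)
obs 2: x=1 → posterior Inverse-Gamma(8, 11)
obs 3: x=-3/4 → posterior Inverse-Gamma(17/2, 377/32)
obs 4: x=-5/2 → posterior Inverse-Gamma(9, 381/32)
obs 5: x=-5/4 → posterior Inverse-Gamma(19/2, 195/16)
obs 6: x=-1/4 → posterior Inverse-Gamma(10, 439/32)
obs 7: x=4 → posterior Inverse-Gamma(21/2, 1015/32)
obs 8: x=-7 → posterior Inverse-Gamma(11, 1415/32)
obs 9: x=-2 → posterior Inverse-Gamma(23/2, 1415/32)

alpha=23/2, beta=1415/32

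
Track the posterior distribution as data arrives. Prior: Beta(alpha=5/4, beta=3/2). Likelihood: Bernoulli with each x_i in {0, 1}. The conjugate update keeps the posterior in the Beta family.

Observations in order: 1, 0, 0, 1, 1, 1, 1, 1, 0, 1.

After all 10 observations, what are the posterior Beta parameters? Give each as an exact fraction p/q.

alpha=33/4, beta=9/2

obs 1: x=1 → posterior Beta(9/4, 3/2)
obs 2: x=0 → posterior Beta(9/4, 5/2)
obs 3: x=0 → posterior Beta(9/4, 7/2)
obs 4: x=1 → posterior Beta(13/4, 7/2)
obs 5: x=1 → posterior Beta(17/4, 7/2)
obs 6: x=1 → posterior Beta(21/4, 7/2)
obs 7: x=1 → posterior Beta(25/4, 7/2)
obs 8: x=1 → posterior Beta(29/4, 7/2)
obs 9: x=0 → posterior Beta(29/4, 9/2)
obs 10: x=1 → posterior Beta(33/4, 9/2)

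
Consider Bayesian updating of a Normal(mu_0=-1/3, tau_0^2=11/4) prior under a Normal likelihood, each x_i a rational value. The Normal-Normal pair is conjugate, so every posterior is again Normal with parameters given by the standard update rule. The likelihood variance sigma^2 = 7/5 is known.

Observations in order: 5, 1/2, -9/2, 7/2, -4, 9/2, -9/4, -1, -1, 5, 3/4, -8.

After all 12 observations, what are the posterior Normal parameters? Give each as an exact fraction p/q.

obs 1: x=5 → posterior Normal(797/249, 77/83)
obs 2: x=1/2 → posterior Normal(1759/828, 77/138)
obs 3: x=-9/2 → posterior Normal(137/579, 77/193)
obs 4: x=7/2 → posterior Normal(1429/1488, 77/248)
obs 5: x=-4 → posterior Normal(109/1818, 77/303)
obs 6: x=9/2 → posterior Normal(797/1074, 77/358)
obs 7: x=-9/4 → posterior Normal(1703/4956, 11/59)
obs 8: x=-1 → posterior Normal(1043/5616, 77/468)
obs 9: x=-1 → posterior Normal(383/6276, 77/523)
obs 10: x=5 → posterior Normal(3683/6936, 77/578)
obs 11: x=3/4 → posterior Normal(2089/3798, 77/633)
obs 12: x=-8 → posterior Normal(-551/4128, 77/688)

mu_0=-551/4128, tau_0^2=77/688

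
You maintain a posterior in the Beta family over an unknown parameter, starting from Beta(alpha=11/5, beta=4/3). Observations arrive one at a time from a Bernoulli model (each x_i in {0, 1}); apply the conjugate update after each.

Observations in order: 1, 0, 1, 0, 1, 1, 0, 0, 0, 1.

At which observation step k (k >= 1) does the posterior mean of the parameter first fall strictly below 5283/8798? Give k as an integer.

k = 2

obs 1: x=1 → posterior Beta(16/5, 4/3)
obs 2: x=0 → posterior Beta(16/5, 7/3)
obs 3: x=1 → posterior Beta(21/5, 7/3)
obs 4: x=0 → posterior Beta(21/5, 10/3)
obs 5: x=1 → posterior Beta(26/5, 10/3)
obs 6: x=1 → posterior Beta(31/5, 10/3)
obs 7: x=0 → posterior Beta(31/5, 13/3)
obs 8: x=0 → posterior Beta(31/5, 16/3)
obs 9: x=0 → posterior Beta(31/5, 19/3)
obs 10: x=1 → posterior Beta(36/5, 19/3)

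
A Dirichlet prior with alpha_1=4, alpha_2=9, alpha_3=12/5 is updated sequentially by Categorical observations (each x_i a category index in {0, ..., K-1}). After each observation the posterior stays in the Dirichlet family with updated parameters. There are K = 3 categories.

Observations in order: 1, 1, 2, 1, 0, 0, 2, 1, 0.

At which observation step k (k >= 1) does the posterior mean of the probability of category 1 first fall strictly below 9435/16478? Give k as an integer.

obs 1: x=1 → posterior Dirichlet(4, 10, 12/5)
obs 2: x=1 → posterior Dirichlet(4, 11, 12/5)
obs 3: x=2 → posterior Dirichlet(4, 11, 17/5)
obs 4: x=1 → posterior Dirichlet(4, 12, 17/5)
obs 5: x=0 → posterior Dirichlet(5, 12, 17/5)
obs 6: x=0 → posterior Dirichlet(6, 12, 17/5)
obs 7: x=2 → posterior Dirichlet(6, 12, 22/5)
obs 8: x=1 → posterior Dirichlet(6, 13, 22/5)
obs 9: x=0 → posterior Dirichlet(7, 13, 22/5)

k = 6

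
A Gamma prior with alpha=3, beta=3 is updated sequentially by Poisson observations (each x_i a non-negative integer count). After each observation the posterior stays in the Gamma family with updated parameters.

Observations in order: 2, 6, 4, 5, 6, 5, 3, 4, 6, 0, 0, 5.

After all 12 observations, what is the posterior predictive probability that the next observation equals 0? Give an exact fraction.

4250810001426997246022718712765708914957940578460693359375/100433627766186892221372630771322662657637687111424552206336

obs 1: x=2 → posterior Gamma(5, 4)
obs 2: x=6 → posterior Gamma(11, 5)
obs 3: x=4 → posterior Gamma(15, 6)
obs 4: x=5 → posterior Gamma(20, 7)
obs 5: x=6 → posterior Gamma(26, 8)
obs 6: x=5 → posterior Gamma(31, 9)
obs 7: x=3 → posterior Gamma(34, 10)
obs 8: x=4 → posterior Gamma(38, 11)
obs 9: x=6 → posterior Gamma(44, 12)
obs 10: x=0 → posterior Gamma(44, 13)
obs 11: x=0 → posterior Gamma(44, 14)
obs 12: x=5 → posterior Gamma(49, 15)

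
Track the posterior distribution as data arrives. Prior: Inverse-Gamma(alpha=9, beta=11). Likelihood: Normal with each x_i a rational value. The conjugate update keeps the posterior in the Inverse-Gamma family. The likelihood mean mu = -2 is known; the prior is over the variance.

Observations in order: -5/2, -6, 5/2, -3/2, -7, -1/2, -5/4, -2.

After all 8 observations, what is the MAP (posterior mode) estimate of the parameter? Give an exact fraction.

1385/448

obs 1: x=-5/2 → posterior Inverse-Gamma(19/2, 89/8)
obs 2: x=-6 → posterior Inverse-Gamma(10, 153/8)
obs 3: x=5/2 → posterior Inverse-Gamma(21/2, 117/4)
obs 4: x=-3/2 → posterior Inverse-Gamma(11, 235/8)
obs 5: x=-7 → posterior Inverse-Gamma(23/2, 335/8)
obs 6: x=-1/2 → posterior Inverse-Gamma(12, 43)
obs 7: x=-5/4 → posterior Inverse-Gamma(25/2, 1385/32)
obs 8: x=-2 → posterior Inverse-Gamma(13, 1385/32)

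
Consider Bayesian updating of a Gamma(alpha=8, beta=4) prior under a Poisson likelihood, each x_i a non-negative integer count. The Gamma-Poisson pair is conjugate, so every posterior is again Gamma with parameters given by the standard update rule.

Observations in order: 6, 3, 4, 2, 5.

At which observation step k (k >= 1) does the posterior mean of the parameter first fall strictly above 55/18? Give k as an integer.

k = 5

obs 1: x=6 → posterior Gamma(14, 5)
obs 2: x=3 → posterior Gamma(17, 6)
obs 3: x=4 → posterior Gamma(21, 7)
obs 4: x=2 → posterior Gamma(23, 8)
obs 5: x=5 → posterior Gamma(28, 9)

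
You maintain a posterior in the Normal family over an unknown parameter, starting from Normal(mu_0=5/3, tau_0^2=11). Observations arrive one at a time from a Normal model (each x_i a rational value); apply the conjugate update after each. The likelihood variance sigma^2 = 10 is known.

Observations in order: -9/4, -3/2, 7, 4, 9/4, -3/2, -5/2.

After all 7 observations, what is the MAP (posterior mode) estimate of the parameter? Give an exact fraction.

463/522

obs 1: x=-9/4 → posterior Normal(-97/252, 110/21)
obs 2: x=-3/2 → posterior Normal(-295/384, 55/16)
obs 3: x=7 → posterior Normal(629/516, 110/43)
obs 4: x=4 → posterior Normal(1157/648, 55/27)
obs 5: x=9/4 → posterior Normal(727/390, 22/13)
obs 6: x=-3/2 → posterior Normal(157/114, 55/38)
obs 7: x=-5/2 → posterior Normal(463/522, 110/87)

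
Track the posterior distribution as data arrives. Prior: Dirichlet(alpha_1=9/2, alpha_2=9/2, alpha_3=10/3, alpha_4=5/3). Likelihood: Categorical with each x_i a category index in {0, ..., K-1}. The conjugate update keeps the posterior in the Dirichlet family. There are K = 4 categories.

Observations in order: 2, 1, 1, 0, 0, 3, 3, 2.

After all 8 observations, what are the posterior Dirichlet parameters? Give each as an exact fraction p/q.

obs 1: x=2 → posterior Dirichlet(9/2, 9/2, 13/3, 5/3)
obs 2: x=1 → posterior Dirichlet(9/2, 11/2, 13/3, 5/3)
obs 3: x=1 → posterior Dirichlet(9/2, 13/2, 13/3, 5/3)
obs 4: x=0 → posterior Dirichlet(11/2, 13/2, 13/3, 5/3)
obs 5: x=0 → posterior Dirichlet(13/2, 13/2, 13/3, 5/3)
obs 6: x=3 → posterior Dirichlet(13/2, 13/2, 13/3, 8/3)
obs 7: x=3 → posterior Dirichlet(13/2, 13/2, 13/3, 11/3)
obs 8: x=2 → posterior Dirichlet(13/2, 13/2, 16/3, 11/3)

alpha_1=13/2, alpha_2=13/2, alpha_3=16/3, alpha_4=11/3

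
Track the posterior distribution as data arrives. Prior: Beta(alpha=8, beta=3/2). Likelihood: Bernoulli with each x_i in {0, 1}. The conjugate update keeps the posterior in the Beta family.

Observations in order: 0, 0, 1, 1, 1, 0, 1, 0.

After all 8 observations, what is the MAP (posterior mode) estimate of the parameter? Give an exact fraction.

22/31

obs 1: x=0 → posterior Beta(8, 5/2)
obs 2: x=0 → posterior Beta(8, 7/2)
obs 3: x=1 → posterior Beta(9, 7/2)
obs 4: x=1 → posterior Beta(10, 7/2)
obs 5: x=1 → posterior Beta(11, 7/2)
obs 6: x=0 → posterior Beta(11, 9/2)
obs 7: x=1 → posterior Beta(12, 9/2)
obs 8: x=0 → posterior Beta(12, 11/2)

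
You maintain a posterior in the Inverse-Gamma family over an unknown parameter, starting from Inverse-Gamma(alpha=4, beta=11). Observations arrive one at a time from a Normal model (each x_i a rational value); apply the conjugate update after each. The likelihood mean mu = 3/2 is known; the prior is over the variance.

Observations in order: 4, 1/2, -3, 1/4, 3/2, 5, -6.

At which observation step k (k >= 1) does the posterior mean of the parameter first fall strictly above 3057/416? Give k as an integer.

obs 1: x=4 → posterior Inverse-Gamma(9/2, 113/8)
obs 2: x=1/2 → posterior Inverse-Gamma(5, 117/8)
obs 3: x=-3 → posterior Inverse-Gamma(11/2, 99/4)
obs 4: x=1/4 → posterior Inverse-Gamma(6, 817/32)
obs 5: x=3/2 → posterior Inverse-Gamma(13/2, 817/32)
obs 6: x=5 → posterior Inverse-Gamma(7, 1013/32)
obs 7: x=-6 → posterior Inverse-Gamma(15/2, 1913/32)

k = 7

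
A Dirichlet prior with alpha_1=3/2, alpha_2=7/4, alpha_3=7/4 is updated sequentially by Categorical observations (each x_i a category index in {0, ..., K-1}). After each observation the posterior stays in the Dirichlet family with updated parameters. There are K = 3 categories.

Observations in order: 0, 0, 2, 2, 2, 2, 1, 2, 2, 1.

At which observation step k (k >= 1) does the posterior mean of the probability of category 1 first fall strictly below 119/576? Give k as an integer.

k = 4

obs 1: x=0 → posterior Dirichlet(5/2, 7/4, 7/4)
obs 2: x=0 → posterior Dirichlet(7/2, 7/4, 7/4)
obs 3: x=2 → posterior Dirichlet(7/2, 7/4, 11/4)
obs 4: x=2 → posterior Dirichlet(7/2, 7/4, 15/4)
obs 5: x=2 → posterior Dirichlet(7/2, 7/4, 19/4)
obs 6: x=2 → posterior Dirichlet(7/2, 7/4, 23/4)
obs 7: x=1 → posterior Dirichlet(7/2, 11/4, 23/4)
obs 8: x=2 → posterior Dirichlet(7/2, 11/4, 27/4)
obs 9: x=2 → posterior Dirichlet(7/2, 11/4, 31/4)
obs 10: x=1 → posterior Dirichlet(7/2, 15/4, 31/4)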